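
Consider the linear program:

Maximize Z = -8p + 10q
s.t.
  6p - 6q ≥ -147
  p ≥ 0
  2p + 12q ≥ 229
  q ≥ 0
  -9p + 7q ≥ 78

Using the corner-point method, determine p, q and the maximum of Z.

At the optimal vertex, 6p - 6q = -147 and -9p + 7q = 78.
Solving simultaneously gives p = 187/4, q = 285/4.

p = 187/4, q = 285/4, maximum Z = 677/2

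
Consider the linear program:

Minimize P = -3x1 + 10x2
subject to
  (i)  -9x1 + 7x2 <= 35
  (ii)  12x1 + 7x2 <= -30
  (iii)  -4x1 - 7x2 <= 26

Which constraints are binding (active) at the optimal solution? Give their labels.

Extreme points and P = -3x1 + 10x2:
  (-65/21, 50/49) → P = 955/49
  (-61/13, -94/91) → P = 341/91
  (-1/2, -24/7) → P = -459/14

The minimum is at (-1/2, -24/7). Substituting into each constraint, equality holds for (ii) and (iii); the remaining constraints have slack.

(ii) and (iii)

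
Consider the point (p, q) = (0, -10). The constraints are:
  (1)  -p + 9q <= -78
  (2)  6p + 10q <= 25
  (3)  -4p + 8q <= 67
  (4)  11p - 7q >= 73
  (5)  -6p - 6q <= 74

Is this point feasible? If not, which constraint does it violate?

not feasible — violates (4)

Constraint (4): 11p - 7q = 70, which is not ≥ 73. All other constraints are satisfied.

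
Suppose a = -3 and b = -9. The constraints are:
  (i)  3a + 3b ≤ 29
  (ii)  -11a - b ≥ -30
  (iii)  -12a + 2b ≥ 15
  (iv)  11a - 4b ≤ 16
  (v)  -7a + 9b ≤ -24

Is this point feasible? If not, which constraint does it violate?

(i): -36 ≤ 29 ✓
(ii): 42 ≥ -30 ✓
(iii): 18 ≥ 15 ✓
(iv): 3 ≤ 16 ✓
(v): -60 ≤ -24 ✓

feasible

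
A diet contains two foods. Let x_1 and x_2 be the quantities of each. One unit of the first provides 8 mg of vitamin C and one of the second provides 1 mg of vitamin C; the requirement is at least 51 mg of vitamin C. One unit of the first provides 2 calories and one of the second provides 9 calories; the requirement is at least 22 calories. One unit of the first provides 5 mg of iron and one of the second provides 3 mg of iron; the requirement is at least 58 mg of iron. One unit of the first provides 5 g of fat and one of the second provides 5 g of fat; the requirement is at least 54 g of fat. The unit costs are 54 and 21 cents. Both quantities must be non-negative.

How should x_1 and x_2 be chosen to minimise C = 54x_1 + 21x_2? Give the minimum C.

x_1 = 5, x_2 = 11, minimum C = 501

Extreme points and C = 54x_1 + 21x_2:
  (0, 51) → C = 1071
  (58/5, 0) → C = 3132/5
  (5, 11) → C = 501
The feasible region is unbounded (it extends along (0, 1), (1, 0)), but C strictly increases along every unbounded feasible direction, so there is no improving ray and the minimum is attained at a vertex.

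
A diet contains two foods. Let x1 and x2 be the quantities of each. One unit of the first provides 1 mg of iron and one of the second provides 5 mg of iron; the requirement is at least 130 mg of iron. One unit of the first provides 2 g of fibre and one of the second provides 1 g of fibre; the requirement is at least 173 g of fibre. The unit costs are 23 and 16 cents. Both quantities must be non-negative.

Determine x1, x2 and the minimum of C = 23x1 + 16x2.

Corner points and C = 23x1 + 16x2:
  (0, 173) → C = 2768
  (130, 0) → C = 2990
  (245/3, 29/3) → C = 2033
The feasible region is unbounded (it extends along (0, 1), (1, 0)), but C strictly increases along every unbounded feasible direction, so there is no improving ray and the minimum is attained at a vertex.

At the optimal vertex, x1 + 5x2 = 130 and 2x1 + x2 = 173.
Solving simultaneously gives x1 = 245/3, x2 = 29/3.

x1 = 245/3, x2 = 29/3, minimum C = 2033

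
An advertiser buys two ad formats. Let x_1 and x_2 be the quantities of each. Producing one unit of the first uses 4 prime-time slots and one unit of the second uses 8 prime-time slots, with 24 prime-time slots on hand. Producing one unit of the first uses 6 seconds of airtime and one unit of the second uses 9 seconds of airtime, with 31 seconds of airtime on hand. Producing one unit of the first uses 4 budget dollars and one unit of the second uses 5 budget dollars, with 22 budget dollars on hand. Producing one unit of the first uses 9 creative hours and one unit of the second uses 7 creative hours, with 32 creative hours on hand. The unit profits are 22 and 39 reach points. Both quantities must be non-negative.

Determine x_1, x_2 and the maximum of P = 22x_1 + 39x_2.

Extreme points and P = 22x_1 + 39x_2:
  (0, 0) → P = 0
  (0, 3) → P = 117
  (32/9, 0) → P = 704/9
  (2, 2) → P = 122

At the optimal vertex, 4x_1 + 8x_2 = 24 and 9x_1 + 7x_2 = 32.
Solving simultaneously gives x_1 = 2, x_2 = 2.

x_1 = 2, x_2 = 2, maximum P = 122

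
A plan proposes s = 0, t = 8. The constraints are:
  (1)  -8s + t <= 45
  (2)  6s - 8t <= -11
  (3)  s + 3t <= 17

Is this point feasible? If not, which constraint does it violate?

Constraint (3): s + 3t = 24, which is not ≤ 17. All other constraints are satisfied.

not feasible — violates (3)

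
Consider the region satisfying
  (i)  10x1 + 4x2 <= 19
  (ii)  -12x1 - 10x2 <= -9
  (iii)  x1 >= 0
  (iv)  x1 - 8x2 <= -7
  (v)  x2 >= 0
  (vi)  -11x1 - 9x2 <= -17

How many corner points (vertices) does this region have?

Pairwise boundary intersections that survive every other constraint:
  (0, 19/4)
  (31/21, 89/84)
  (0, 17/9)
  (73/97, 94/97)

4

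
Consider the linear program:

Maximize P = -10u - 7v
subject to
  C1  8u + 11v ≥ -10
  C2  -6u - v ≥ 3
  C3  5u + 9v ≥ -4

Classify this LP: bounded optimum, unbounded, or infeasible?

unbounded

From the feasible point (-46/17, 18/17), moving in the direction (-11, 8) keeps every constraint satisfied while P increases without bound.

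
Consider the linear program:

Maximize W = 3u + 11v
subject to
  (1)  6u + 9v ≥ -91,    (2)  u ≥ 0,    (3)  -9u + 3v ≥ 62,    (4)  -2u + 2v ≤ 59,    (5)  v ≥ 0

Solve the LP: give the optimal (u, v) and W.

u = 53/12, v = 407/12, maximum W = 1159/3

Extreme points and W = 3u + 11v:
  (0, 62/3) → W = 682/3
  (0, 59/2) → W = 649/2
  (53/12, 407/12) → W = 1159/3

The optimum lies where -9u + 3v = 62 and -2u + 2v = 59.
Solving simultaneously gives u = 53/12, v = 407/12.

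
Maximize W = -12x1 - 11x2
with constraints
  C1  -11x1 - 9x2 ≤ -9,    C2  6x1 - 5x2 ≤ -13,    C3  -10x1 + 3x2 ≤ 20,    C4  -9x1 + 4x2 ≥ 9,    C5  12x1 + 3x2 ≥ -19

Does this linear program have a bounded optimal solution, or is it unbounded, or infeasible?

Corner points and W = -12x1 - 11x2:
  (-72/109, 197/109) → W = -1303/109
  (-51/41, 310/123) → W = -1574/123
  (1/3, 3) → W = -37
The feasible region has finitely many vertices and no improving ray; the maximum is -1303/109 at (-72/109, 197/109).

bounded optimum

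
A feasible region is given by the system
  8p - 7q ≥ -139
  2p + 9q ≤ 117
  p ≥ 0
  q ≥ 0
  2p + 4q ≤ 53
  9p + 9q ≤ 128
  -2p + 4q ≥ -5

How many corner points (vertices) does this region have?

Intersecting each pair of boundary lines and keeping only the points that satisfy every inequality leaves:
  (0, 13)
  (9/10, 64/5)
  (0, 0)
  (5/2, 0)
  (35/18, 221/18)
  (557/54, 211/54)

6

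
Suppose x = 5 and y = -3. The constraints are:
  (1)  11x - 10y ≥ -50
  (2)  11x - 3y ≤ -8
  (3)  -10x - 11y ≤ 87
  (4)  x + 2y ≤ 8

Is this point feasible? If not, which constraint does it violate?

not feasible — violates (2)

Constraint (2): 11x - 3y = 64, which is not ≤ -8. All other constraints are satisfied.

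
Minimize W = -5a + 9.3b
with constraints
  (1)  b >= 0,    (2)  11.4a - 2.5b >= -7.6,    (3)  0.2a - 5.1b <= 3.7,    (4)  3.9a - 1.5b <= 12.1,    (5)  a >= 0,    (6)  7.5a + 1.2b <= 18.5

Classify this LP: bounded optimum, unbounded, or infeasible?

bounded optimum

Extreme points and W = -5a + 9.3b:
  (0, 0) → W = 0
  (37/15, 0) → W = -37/3
  (0, 3.04) → W = 28.272
  (79/69, 190/23) → W = 4906/69
The feasible region has finitely many vertices and no improving ray; the minimum is -37/3 at (37/15, 0).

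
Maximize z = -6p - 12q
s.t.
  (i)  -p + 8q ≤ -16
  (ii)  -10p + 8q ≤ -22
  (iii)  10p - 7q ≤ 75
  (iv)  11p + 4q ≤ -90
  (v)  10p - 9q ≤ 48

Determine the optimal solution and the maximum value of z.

The binding constraints are -10p + 8q = -22 and 10p - 9q = 48.
Solving simultaneously gives p = -93/5, q = -26.

p = -93/5, q = -26, maximum z = 2118/5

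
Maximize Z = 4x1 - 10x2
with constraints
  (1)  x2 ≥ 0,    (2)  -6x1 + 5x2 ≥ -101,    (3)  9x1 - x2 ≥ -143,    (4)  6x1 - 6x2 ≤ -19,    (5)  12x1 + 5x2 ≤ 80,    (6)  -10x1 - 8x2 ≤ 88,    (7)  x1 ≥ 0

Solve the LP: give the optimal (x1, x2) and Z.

x1 = 0, x2 = 19/6, maximum Z = -95/3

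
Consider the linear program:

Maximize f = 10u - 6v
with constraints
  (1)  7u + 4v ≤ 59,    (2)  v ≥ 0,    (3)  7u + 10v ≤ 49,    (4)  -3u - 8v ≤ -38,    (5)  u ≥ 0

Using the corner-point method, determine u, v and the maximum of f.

Vertices and f = 10u - 6v:
  (6/13, 119/26) → f = -297/13
  (0, 49/10) → f = -147/5
  (0, 19/4) → f = -57/2

At the optimal vertex, 7u + 10v = 49 and -3u - 8v = -38.
Solving simultaneously gives u = 6/13, v = 119/26.

u = 6/13, v = 119/26, maximum f = -297/13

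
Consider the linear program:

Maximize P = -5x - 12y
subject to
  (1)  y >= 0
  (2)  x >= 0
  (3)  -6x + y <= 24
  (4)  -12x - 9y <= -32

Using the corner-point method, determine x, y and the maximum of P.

x = 8/3, y = 0, maximum P = -40/3

Feasible corners and P = -5x - 12y:
  (8/3, 0) → P = -40/3
  (0, 24) → P = -288
  (0, 32/9) → P = -128/3
The feasible region is unbounded (it extends along (1, 0), (1, 6)), but P strictly decreases along every unbounded feasible direction, so there is no improving ray and the maximum is attained at a vertex.

The binding constraints are y = 0 and -12x - 9y = -32.
Solving simultaneously gives x = 8/3, y = 0.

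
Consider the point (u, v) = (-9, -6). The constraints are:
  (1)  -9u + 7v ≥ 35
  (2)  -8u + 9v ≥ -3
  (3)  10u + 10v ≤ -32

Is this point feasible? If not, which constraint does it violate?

feasible

(1): 39 ≥ 35 ✓
(2): 18 ≥ -3 ✓
(3): -150 ≤ -32 ✓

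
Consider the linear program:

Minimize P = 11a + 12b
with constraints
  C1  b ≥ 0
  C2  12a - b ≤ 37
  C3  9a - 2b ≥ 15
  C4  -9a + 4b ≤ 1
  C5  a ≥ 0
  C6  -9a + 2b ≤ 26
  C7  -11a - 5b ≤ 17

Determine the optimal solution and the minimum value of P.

a = 5/3, b = 0, minimum P = 55/3

The binding constraints are b = 0 and 9a - 2b = 15.
Solving simultaneously gives a = 5/3, b = 0.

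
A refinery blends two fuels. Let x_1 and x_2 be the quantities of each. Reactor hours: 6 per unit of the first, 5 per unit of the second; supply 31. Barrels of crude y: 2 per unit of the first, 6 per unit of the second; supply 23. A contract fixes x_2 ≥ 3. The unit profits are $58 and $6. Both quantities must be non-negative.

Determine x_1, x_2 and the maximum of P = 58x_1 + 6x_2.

Vertices and P = 58x_1 + 6x_2:
  (0, 23/6) → P = 23
  (0, 3) → P = 18
  (5/2, 3) → P = 163

The binding constraints are 2x_1 + 6x_2 = 23 and x_2 = 3.
Solving simultaneously gives x_1 = 5/2, x_2 = 3.

x_1 = 5/2, x_2 = 3, maximum P = 163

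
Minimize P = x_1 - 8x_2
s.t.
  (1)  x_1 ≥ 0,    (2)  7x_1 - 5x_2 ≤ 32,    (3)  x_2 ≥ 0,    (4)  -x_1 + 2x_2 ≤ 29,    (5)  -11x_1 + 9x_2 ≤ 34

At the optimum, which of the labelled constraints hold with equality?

Extreme points and P = x_1 - 8x_2:
  (0, 0) → P = 0
  (0, 34/9) → P = -272/9
  (32/7, 0) → P = 32/7
  (209/9, 235/9) → P = -557/3
  (193/13, 285/13) → P = -2087/13

The minimum is at (209/9, 235/9). Substituting into each constraint, equality holds for (2) and (4); the remaining constraints have slack.

(2) and (4)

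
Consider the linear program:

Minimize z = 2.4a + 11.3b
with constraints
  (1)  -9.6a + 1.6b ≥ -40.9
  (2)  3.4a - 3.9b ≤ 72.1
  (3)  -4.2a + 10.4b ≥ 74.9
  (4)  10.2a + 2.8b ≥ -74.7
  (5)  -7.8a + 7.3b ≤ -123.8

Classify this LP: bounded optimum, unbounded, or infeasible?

The boundaries -9.6a + 1.6b = -40.9 and 3.4a - 3.9b = 72.1 meet at (883/640, -17.284375), but that point violates -4.2a + 10.4b ≥ 74.9. Every candidate vertex is excluded by some other constraint, so the feasible region is empty.

infeasible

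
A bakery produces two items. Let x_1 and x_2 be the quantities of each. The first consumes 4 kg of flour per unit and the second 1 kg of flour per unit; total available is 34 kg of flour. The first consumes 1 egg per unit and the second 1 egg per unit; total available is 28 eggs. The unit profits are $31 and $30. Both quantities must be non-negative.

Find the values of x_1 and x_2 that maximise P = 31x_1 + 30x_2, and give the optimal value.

Vertices and P = 31x_1 + 30x_2:
  (0, 0) → P = 0
  (0, 28) → P = 840
  (17/2, 0) → P = 527/2
  (2, 26) → P = 842

The optimum lies where 4x_1 + x_2 = 34 and x_1 + x_2 = 28.
Solving simultaneously gives x_1 = 2, x_2 = 26.

x_1 = 2, x_2 = 26, maximum P = 842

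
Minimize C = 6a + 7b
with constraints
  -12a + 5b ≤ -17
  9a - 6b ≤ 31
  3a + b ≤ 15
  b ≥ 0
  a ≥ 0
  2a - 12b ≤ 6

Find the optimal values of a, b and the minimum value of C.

a = 17/12, b = 0, minimum C = 17/2

Vertices and C = 6a + 7b:
  (92/27, 43/9) → C = 485/9
  (17/12, 0) → C = 17/2
  (121/27, 14/9) → C = 340/9
  (7/2, 1/12) → C = 259/12
  (3, 0) → C = 18

The optimum lies where -12a + 5b = -17 and b = 0.
Solving simultaneously gives a = 17/12, b = 0.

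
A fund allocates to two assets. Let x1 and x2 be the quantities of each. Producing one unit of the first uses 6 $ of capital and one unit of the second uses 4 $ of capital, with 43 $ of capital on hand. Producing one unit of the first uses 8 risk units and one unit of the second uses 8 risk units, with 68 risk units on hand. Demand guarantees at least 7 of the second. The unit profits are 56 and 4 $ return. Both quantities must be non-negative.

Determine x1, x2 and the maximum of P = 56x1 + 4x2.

x1 = 3/2, x2 = 7, maximum P = 112

Vertices and P = 56x1 + 4x2:
  (0, 17/2) → P = 34
  (0, 7) → P = 28
  (3/2, 7) → P = 112

The optimum lies where 8x1 + 8x2 = 68 and x2 = 7.
Solving simultaneously gives x1 = 3/2, x2 = 7.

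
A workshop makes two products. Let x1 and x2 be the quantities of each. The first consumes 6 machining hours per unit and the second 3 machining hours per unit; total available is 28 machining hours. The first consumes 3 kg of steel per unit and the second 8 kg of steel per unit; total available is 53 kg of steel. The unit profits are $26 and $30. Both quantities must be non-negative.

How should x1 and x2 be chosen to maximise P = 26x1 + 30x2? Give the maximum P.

Extreme points and P = 26x1 + 30x2:
  (0, 0) → P = 0
  (0, 53/8) → P = 795/4
  (14/3, 0) → P = 364/3
  (5/3, 6) → P = 670/3

At the optimal vertex, 6x1 + 3x2 = 28 and 3x1 + 8x2 = 53.
Solving simultaneously gives x1 = 5/3, x2 = 6.

x1 = 5/3, x2 = 6, maximum P = 670/3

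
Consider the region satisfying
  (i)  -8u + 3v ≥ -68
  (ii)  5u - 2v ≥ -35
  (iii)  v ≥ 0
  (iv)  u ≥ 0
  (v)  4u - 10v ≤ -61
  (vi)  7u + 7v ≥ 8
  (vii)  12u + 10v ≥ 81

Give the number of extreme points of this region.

The feasible vertices (each the meet of two boundaries and inside every other half-plane) are:
  (241, 620)
  (863/68, 190/17)
  (0, 35/2)
  (0, 81/10)
  (5/4, 33/5)

5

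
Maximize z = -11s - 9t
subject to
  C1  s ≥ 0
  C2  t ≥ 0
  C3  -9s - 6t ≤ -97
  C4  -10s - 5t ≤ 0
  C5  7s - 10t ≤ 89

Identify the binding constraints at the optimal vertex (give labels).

Corner points and z = -11s - 9t:
  (0, 97/6) → z = -291/2
  (97/9, 0) → z = -1067/9
  (89/7, 0) → z = -979/7
The feasible region is unbounded (it extends along (0, 1), (10, 7)), but z strictly decreases along every unbounded feasible direction, so there is no improving ray and the maximum is attained at a vertex.

The maximum is at (97/9, 0). Substituting into each constraint, equality holds for C2 and C3; the remaining constraints have slack.

C2 and C3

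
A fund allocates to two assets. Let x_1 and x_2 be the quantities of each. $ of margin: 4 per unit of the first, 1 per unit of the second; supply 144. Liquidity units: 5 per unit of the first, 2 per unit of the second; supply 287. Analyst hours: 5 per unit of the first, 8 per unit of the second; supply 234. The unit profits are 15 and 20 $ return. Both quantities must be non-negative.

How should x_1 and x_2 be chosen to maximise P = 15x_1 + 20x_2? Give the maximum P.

x_1 = 34, x_2 = 8, maximum P = 670

Corner points and P = 15x_1 + 20x_2:
  (0, 0) → P = 0
  (0, 117/4) → P = 585
  (36, 0) → P = 540
  (34, 8) → P = 670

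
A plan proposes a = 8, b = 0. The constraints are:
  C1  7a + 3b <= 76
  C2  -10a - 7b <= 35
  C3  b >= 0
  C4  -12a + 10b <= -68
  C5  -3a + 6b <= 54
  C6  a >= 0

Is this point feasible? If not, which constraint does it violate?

feasible

C1: 56 ≤ 76 ✓
C2: -80 ≤ 35 ✓
C3: 0 ≥ 0 ✓
C4: -96 ≤ -68 ✓
C5: -24 ≤ 54 ✓
C6: 8 ≥ 0 ✓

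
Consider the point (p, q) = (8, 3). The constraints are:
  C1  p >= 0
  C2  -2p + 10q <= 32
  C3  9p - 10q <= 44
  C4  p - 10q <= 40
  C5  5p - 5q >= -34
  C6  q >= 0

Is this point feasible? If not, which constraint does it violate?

C1: 8 ≥ 0 ✓
C2: 14 ≤ 32 ✓
C3: 42 ≤ 44 ✓
C4: -22 ≤ 40 ✓
C5: 25 ≥ -34 ✓
C6: 3 ≥ 0 ✓

feasible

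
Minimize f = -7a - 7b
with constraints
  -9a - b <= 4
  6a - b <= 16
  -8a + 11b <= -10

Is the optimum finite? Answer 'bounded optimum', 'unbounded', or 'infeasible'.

Corner points and f = -7a - 7b:
  (4/5, -56/5) → f = 364/5
  (-34/107, -122/107) → f = 1092/107
  (83/29, 34/29) → f = -819/29
The feasible region has finitely many vertices and no improving ray; the minimum is -819/29 at (83/29, 34/29).

bounded optimum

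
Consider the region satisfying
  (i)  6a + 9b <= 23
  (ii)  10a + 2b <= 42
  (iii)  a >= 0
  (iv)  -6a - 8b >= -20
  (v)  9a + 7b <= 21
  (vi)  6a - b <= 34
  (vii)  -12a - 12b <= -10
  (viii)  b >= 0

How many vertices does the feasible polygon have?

5

Of the 28 pairwise boundary intersections, those satisfying every inequality are:
  (0, 5/2)
  (0, 5/6)
  (14/15, 9/5)
  (7/3, 0)
  (5/6, 0)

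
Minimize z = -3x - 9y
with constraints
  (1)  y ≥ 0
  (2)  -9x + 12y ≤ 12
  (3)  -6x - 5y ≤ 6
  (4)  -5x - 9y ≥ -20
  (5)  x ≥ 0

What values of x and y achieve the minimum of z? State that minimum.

Vertices and z = -3x - 9y:
  (4, 0) → z = -12
  (0, 0) → z = 0
  (44/47, 80/47) → z = -852/47
  (0, 1) → z = -9

The optimum lies where -9x + 12y = 12 and -5x - 9y = -20.
Solving simultaneously gives x = 44/47, y = 80/47.

x = 44/47, y = 80/47, minimum z = -852/47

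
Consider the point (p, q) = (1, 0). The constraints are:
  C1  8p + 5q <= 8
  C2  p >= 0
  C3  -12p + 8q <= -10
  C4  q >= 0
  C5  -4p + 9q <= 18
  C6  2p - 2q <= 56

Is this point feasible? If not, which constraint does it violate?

C1: 8 ≤ 8 ✓
C2: 1 ≥ 0 ✓
C3: -12 ≤ -10 ✓
C4: 0 ≥ 0 ✓
C5: -4 ≤ 18 ✓
C6: 2 ≤ 56 ✓

feasible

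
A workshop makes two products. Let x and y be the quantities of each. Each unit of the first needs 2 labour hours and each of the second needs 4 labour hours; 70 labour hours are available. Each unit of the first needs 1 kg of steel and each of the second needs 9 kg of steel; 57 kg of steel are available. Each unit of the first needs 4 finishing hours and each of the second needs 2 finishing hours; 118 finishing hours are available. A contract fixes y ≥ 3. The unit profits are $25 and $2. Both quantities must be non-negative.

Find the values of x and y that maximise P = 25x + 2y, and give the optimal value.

x = 28, y = 3, maximum P = 706

Vertices and P = 25x + 2y:
  (0, 19/3) → P = 38/3
  (0, 3) → P = 6
  (474/17, 55/17) → P = 11960/17
  (28, 3) → P = 706

The binding constraints are 4x + 2y = 118 and y = 3.
Solving simultaneously gives x = 28, y = 3.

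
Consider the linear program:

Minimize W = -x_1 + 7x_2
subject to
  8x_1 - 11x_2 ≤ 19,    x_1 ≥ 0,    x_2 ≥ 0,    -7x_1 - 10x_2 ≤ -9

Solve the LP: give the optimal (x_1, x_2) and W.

Extreme points and W = -x_1 + 7x_2:
  (19/8, 0) → W = -19/8
  (0, 9/10) → W = 63/10
  (9/7, 0) → W = -9/7
The feasible region is unbounded (it extends along (0, 1), (11, 8)), but W strictly increases along every unbounded feasible direction, so there is no improving ray and the minimum is attained at a vertex.

The binding constraints are 8x_1 - 11x_2 = 19 and x_2 = 0.
Solving simultaneously gives x_1 = 19/8, x_2 = 0.

x_1 = 19/8, x_2 = 0, minimum W = -19/8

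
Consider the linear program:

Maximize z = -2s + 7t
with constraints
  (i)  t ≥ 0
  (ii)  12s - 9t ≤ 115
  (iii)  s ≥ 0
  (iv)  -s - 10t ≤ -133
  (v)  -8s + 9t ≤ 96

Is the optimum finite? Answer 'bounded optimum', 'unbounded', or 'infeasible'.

bounded optimum

Vertices and z = -2s + 7t:
  (2347/129, 1481/129) → z = 1891/43
  (211/4, 518/9) → z = 5353/18
  (237/89, 1160/89) → z = 7646/89
The feasible region has finitely many vertices and no improving ray; the maximum is 5353/18 at (211/4, 518/9).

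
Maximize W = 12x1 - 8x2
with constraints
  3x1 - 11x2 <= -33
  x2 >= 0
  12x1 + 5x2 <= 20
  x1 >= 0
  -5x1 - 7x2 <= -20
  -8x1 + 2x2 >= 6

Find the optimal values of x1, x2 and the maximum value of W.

Extreme points and W = 12x1 - 8x2:
  (0, 3) → W = -24
  (0, 4) → W = -32
  (5/32, 29/8) → W = -217/8

The binding constraints are 3x1 - 11x2 = -33 and x1 = 0.
Solving simultaneously gives x1 = 0, x2 = 3.

x1 = 0, x2 = 3, maximum W = -24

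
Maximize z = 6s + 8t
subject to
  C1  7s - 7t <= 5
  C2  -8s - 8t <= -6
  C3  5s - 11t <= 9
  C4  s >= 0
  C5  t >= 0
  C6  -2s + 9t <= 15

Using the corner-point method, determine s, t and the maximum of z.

s = 150/49, t = 115/49, maximum z = 260/7

Vertices and z = 6s + 8t:
  (41/56, 1/56) → z = 127/28
  (150/49, 115/49) → z = 260/7
  (0, 3/4) → z = 6
  (0, 5/3) → z = 40/3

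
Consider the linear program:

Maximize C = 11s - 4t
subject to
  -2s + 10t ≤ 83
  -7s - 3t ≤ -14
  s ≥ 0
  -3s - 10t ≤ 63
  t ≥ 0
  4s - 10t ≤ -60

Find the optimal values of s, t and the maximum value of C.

s = 23/2, t = 53/5, maximum C = 841/10

The optimum lies where -2s + 10t = 83 and 4s - 10t = -60.
Solving simultaneously gives s = 23/2, t = 53/5.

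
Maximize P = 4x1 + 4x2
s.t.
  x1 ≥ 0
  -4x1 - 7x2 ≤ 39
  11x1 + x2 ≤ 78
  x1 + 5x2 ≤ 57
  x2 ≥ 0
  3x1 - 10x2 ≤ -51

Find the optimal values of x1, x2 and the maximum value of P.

x1 = 37/6, x2 = 61/6, maximum P = 196/3

The optimum lies where 11x1 + x2 = 78 and x1 + 5x2 = 57.
Solving simultaneously gives x1 = 37/6, x2 = 61/6.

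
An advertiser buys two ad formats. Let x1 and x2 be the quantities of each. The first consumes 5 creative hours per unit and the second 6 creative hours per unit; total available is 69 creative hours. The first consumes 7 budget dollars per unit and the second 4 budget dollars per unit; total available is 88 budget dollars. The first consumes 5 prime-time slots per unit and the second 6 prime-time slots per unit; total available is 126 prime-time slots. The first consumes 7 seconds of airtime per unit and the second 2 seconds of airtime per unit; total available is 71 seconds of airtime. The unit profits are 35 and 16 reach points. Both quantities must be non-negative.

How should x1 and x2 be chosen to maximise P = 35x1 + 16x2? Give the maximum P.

Vertices and P = 35x1 + 16x2:
  (0, 0) → P = 0
  (0, 23/2) → P = 184
  (71/7, 0) → P = 355
  (9, 4) → P = 379

x1 = 9, x2 = 4, maximum P = 379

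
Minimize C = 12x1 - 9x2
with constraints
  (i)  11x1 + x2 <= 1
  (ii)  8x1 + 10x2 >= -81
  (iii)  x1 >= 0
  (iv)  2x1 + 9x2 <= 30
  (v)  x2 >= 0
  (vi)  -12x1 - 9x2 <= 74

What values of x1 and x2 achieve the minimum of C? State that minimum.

Feasible corners and C = 12x1 - 9x2:
  (0, 1) → C = -9
  (1/11, 0) → C = 12/11
  (0, 0) → C = 0

At the optimal vertex, 11x1 + x2 = 1 and x1 = 0.
Solving simultaneously gives x1 = 0, x2 = 1.

x1 = 0, x2 = 1, minimum C = -9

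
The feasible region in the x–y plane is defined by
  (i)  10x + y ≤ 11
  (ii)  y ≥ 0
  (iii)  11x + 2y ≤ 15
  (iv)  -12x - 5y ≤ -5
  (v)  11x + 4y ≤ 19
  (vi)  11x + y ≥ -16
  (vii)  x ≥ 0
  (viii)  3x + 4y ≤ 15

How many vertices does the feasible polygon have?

6

Intersecting each pair of boundary lines and keeping only the points that satisfy every inequality leaves:
  (11/10, 0)
  (25/29, 69/29)
  (5/12, 0)
  (0, 1)
  (1/2, 27/8)
  (0, 15/4)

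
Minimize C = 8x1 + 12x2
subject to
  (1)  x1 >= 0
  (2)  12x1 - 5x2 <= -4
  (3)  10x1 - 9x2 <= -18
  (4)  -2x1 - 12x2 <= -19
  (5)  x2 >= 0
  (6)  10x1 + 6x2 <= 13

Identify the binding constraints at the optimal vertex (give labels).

(1) and (3)

Corner points and C = 8x1 + 12x2:
  (0, 2) → C = 24
  (0, 13/6) → C = 26
  (3/50, 31/15) → C = 632/25

The minimum is at (0, 2). Substituting into each constraint, equality holds for (1) and (3); the remaining constraints have slack.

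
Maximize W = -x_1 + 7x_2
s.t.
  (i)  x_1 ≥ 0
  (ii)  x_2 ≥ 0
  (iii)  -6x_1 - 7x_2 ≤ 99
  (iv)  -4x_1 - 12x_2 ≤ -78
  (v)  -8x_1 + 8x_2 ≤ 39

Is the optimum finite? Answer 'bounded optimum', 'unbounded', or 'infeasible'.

From the feasible point (39/2, 0), moving in the direction (8, 8) keeps every constraint satisfied while W increases without bound.

unbounded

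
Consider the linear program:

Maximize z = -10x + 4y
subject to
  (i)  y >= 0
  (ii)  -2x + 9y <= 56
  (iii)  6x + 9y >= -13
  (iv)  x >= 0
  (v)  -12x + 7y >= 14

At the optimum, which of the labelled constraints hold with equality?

Extreme points and z = -10x + 4y:
  (0, 56/9) → z = 224/9
  (133/47, 322/47) → z = -42/47
  (0, 2) → z = 8

The maximum is at (0, 56/9). Substituting into each constraint, equality holds for (ii) and (iv); the remaining constraints have slack.

(ii) and (iv)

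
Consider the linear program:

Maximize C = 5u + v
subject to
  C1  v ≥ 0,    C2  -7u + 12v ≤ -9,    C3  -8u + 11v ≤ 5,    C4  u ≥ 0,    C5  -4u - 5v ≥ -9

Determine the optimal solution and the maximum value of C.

Vertices and C = 5u + v:
  (9/7, 0) → C = 45/7
  (9/4, 0) → C = 45/4
  (153/83, 27/83) → C = 792/83

u = 9/4, v = 0, maximum C = 45/4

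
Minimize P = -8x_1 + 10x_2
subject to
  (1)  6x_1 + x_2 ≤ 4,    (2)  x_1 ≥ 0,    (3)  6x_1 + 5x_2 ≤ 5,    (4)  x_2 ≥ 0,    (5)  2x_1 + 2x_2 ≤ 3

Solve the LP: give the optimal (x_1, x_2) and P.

Corner points and P = -8x_1 + 10x_2:
  (5/8, 1/4) → P = -5/2
  (2/3, 0) → P = -16/3
  (0, 1) → P = 10
  (0, 0) → P = 0

The optimum lies where 6x_1 + x_2 = 4 and x_2 = 0.
Solving simultaneously gives x_1 = 2/3, x_2 = 0.

x_1 = 2/3, x_2 = 0, minimum P = -16/3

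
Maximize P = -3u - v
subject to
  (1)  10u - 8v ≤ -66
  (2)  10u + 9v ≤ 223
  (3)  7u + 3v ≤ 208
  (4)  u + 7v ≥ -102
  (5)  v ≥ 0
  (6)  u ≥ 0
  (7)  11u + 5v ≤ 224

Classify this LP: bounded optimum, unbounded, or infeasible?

Feasible corners and P = -3u - v:
  (7, 17) → P = -38
  (0, 33/4) → P = -33/4
  (0, 223/9) → P = -223/9
The feasible region has finitely many vertices and no improving ray; the maximum is -33/4 at (0, 33/4).

bounded optimum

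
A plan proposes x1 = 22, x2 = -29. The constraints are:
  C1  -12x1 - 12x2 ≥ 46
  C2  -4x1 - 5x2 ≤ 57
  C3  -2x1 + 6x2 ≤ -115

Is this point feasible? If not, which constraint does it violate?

feasible

C1: 84 ≥ 46 ✓
C2: 57 ≤ 57 ✓
C3: -218 ≤ -115 ✓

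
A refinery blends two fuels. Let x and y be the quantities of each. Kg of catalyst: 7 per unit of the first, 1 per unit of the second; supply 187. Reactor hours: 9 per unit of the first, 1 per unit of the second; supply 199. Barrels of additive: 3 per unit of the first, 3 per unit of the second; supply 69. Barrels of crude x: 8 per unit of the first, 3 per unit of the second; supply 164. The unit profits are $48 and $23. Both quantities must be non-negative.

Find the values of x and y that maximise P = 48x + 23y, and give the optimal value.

x = 19, y = 4, maximum P = 1004

Vertices and P = 48x + 23y:
  (0, 0) → P = 0
  (0, 23) → P = 529
  (41/2, 0) → P = 984
  (19, 4) → P = 1004

The optimum lies where 3x + 3y = 69 and 8x + 3y = 164.
Solving simultaneously gives x = 19, y = 4.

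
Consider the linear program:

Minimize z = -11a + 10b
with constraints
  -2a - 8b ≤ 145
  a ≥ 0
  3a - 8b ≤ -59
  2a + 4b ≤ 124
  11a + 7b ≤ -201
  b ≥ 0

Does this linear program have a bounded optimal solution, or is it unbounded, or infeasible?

The boundaries -2a - 8b = 145 and b = 0 meet at (-145/2, 0), but that point violates a ≥ 0. Every candidate vertex is excluded by some other constraint, so the feasible region is empty.

infeasible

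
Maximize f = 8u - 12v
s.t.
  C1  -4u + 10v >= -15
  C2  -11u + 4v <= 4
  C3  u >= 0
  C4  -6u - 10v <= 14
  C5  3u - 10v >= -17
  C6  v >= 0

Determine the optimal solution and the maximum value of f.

u = 32, v = 113/10, maximum f = 602/5

Corner points and f = 8u - 12v:
  (32, 113/10) → f = 602/5
  (15/4, 0) → f = 30
  (0, 1) → f = -12
  (2/7, 25/14) → f = -134/7
  (0, 0) → f = 0

The optimum lies where -4u + 10v = -15 and 3u - 10v = -17.
Solving simultaneously gives u = 32, v = 113/10.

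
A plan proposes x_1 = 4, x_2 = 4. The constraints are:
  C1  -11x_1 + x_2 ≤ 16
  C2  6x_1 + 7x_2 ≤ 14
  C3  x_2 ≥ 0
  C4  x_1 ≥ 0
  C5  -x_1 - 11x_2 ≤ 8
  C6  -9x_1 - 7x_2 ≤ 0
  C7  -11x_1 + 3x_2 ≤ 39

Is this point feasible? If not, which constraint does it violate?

Constraint C2: 6x_1 + 7x_2 = 52, which is not ≤ 14. All other constraints are satisfied.

not feasible — violates C2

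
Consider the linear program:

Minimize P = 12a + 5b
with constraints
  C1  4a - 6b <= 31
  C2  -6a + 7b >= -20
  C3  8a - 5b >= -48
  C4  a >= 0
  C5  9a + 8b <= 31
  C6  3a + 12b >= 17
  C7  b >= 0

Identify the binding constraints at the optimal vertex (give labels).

Corner points and P = 12a + 5b:
  (0, 31/8) → P = 155/8
  (0, 17/12) → P = 85/12
  (59/21, 5/7) → P = 261/7

The minimum is at (0, 17/12). Substituting into each constraint, equality holds for C4 and C6; the remaining constraints have slack.

C4 and C6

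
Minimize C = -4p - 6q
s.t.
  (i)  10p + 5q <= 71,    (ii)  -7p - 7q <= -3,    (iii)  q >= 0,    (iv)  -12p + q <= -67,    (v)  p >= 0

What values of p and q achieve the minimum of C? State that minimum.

p = 29/5, q = 13/5, minimum C = -194/5

Extreme points and C = -4p - 6q:
  (71/10, 0) → C = -142/5
  (29/5, 13/5) → C = -194/5
  (67/12, 0) → C = -67/3

At the optimal vertex, 10p + 5q = 71 and -12p + q = -67.
Solving simultaneously gives p = 29/5, q = 13/5.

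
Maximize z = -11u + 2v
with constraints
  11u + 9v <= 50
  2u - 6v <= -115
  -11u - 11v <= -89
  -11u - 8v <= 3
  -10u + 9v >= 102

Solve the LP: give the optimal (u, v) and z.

Vertices and z = -11u + 2v:
  (-251/22, 39/2) → z = 329/2
  (-427/11, 53) → z = 533
  (-745/33, 92/3) → z = 929/3

The optimum lies where 11u + 9v = 50 and -11u - 8v = 3.
Solving simultaneously gives u = -427/11, v = 53.

u = -427/11, v = 53, maximum z = 533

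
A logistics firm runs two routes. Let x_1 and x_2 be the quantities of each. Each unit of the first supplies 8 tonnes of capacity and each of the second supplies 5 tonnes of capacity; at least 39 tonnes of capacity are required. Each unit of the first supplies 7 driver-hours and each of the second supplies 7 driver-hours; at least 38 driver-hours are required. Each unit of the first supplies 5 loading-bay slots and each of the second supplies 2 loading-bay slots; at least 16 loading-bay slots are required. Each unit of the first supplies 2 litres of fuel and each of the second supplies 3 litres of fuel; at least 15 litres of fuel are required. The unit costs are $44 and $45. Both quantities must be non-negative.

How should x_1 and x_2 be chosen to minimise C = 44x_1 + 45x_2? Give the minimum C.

x_1 = 3, x_2 = 3, minimum C = 267

Extreme points and C = 44x_1 + 45x_2:
  (0, 8) → C = 360
  (15/2, 0) → C = 330
  (2/9, 67/9) → C = 3103/9
  (3, 3) → C = 267
The feasible region is unbounded (it extends along (0, 1), (1, 0)), but C strictly increases along every unbounded feasible direction, so there is no improving ray and the minimum is attained at a vertex.

The binding constraints are 8x_1 + 5x_2 = 39 and 2x_1 + 3x_2 = 15.
Solving simultaneously gives x_1 = 3, x_2 = 3.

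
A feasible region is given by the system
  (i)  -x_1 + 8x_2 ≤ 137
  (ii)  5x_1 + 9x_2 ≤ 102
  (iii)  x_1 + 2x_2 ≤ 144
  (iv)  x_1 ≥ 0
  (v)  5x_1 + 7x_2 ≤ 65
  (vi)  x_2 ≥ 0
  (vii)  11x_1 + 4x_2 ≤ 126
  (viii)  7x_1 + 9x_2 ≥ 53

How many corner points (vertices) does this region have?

5

Intersecting each pair of boundary lines and keeping only the points that satisfy every inequality leaves:
  (0, 65/7)
  (0, 53/9)
  (622/57, 85/57)
  (126/11, 0)
  (53/7, 0)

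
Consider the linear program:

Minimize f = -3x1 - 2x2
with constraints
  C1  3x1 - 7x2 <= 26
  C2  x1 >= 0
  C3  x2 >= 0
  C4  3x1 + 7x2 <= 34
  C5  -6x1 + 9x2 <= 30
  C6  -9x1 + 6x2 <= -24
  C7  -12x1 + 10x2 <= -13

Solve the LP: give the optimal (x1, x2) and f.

x1 = 10, x2 = 4/7, minimum f = -218/7

Feasible corners and f = -3x1 - 2x2:
  (26/3, 0) → f = -26
  (10, 4/7) → f = -218/7
  (8/3, 0) → f = -8
  (124/27, 26/9) → f = -176/9

The optimum lies where 3x1 - 7x2 = 26 and 3x1 + 7x2 = 34.
Solving simultaneously gives x1 = 10, x2 = 4/7.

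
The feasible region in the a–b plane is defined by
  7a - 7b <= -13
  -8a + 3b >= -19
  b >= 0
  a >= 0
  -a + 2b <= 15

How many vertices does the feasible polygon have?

4

The feasible vertices (each the meet of two boundaries and inside every other half-plane) are:
  (172/35, 237/35)
  (0, 13/7)
  (83/13, 139/13)
  (0, 15/2)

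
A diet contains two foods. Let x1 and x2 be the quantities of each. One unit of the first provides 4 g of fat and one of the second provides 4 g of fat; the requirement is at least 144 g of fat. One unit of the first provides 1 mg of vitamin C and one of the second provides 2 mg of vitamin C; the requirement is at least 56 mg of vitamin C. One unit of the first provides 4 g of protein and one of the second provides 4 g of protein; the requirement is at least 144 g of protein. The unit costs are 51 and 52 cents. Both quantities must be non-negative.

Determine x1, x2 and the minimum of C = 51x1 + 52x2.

x1 = 16, x2 = 20, minimum C = 1856

The feasible region is unbounded (it extends along (0, 1), (1, 0)), but C strictly increases along every unbounded feasible direction, so there is no improving ray and the minimum is attained at a vertex.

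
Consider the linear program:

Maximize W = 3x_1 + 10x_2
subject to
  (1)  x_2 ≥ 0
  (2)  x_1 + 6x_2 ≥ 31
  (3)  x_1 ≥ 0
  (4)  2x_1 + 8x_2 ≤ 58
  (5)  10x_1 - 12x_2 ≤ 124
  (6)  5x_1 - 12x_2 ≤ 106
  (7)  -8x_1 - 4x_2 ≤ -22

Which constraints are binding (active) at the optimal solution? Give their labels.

Vertices and W = 3x_1 + 10x_2:
  (31/2, 31/12) → W = 217/3
  (2/11, 113/22) → W = 571/11
  (0, 29/4) → W = 145/2
  (0, 11/2) → W = 55
  (211/13, 83/26) → W = 1048/13

The maximum is at (211/13, 83/26). Substituting into each constraint, equality holds for (4) and (5); the remaining constraints have slack.

(4) and (5)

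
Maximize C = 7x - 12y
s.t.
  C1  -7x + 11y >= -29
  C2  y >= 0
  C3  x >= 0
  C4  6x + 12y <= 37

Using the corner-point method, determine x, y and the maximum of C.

x = 29/7, y = 0, maximum C = 29

Corner points and C = 7x - 12y:
  (29/7, 0) → C = 29
  (151/30, 17/30) → C = 853/30
  (0, 0) → C = 0
  (0, 37/12) → C = -37

The binding constraints are -7x + 11y = -29 and y = 0.
Solving simultaneously gives x = 29/7, y = 0.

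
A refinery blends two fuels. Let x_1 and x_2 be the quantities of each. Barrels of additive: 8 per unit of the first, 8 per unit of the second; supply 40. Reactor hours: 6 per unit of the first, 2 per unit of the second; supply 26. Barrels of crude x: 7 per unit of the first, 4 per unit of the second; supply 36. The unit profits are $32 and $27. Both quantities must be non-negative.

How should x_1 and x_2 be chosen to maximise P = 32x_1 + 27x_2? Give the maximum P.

Vertices and P = 32x_1 + 27x_2:
  (0, 0) → P = 0
  (0, 5) → P = 135
  (13/3, 0) → P = 416/3
  (4, 1) → P = 155

At the optimal vertex, 8x_1 + 8x_2 = 40 and 6x_1 + 2x_2 = 26.
Solving simultaneously gives x_1 = 4, x_2 = 1.

x_1 = 4, x_2 = 1, maximum P = 155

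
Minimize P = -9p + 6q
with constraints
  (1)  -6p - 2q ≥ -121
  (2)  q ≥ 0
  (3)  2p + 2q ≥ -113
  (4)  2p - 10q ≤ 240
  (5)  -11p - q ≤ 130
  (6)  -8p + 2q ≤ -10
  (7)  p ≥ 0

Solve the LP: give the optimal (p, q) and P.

p = 121/6, q = 0, minimum P = -363/2

Extreme points and P = -9p + 6q:
  (121/6, 0) → P = -363/2
  (131/14, 227/7) → P = 1545/14
  (5/4, 0) → P = -45/4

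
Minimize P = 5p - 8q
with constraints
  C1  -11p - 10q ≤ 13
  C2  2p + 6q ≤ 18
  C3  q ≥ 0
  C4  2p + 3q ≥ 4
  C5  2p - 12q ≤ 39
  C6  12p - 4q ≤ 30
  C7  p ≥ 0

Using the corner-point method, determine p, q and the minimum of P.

Corner points and P = 5p - 8q:
  (63/20, 39/20) → P = 3/20
  (0, 3) → P = -24
  (2, 0) → P = 10
  (5/2, 0) → P = 25/2
  (0, 4/3) → P = -32/3

p = 0, q = 3, minimum P = -24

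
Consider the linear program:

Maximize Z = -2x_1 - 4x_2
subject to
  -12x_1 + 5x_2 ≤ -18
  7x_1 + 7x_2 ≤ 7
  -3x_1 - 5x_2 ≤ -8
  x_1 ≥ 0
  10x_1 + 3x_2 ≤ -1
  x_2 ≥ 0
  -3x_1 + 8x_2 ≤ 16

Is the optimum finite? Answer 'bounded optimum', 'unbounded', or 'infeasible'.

infeasible

The boundaries x_2 = 0 and -3x_1 + 8x_2 = 16 meet at (-16/3, 0), but that point violates -12x_1 + 5x_2 ≤ -18. Every candidate vertex is excluded by some other constraint, so the feasible region is empty.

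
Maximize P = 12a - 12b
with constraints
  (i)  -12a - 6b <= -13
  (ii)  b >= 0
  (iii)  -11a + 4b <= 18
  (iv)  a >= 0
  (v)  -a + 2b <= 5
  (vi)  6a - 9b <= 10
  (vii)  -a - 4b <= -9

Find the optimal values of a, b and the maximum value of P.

Feasible corners and P = 12a - 12b:
  (0, 5/2) → P = -30
  (0, 9/4) → P = -27
  (65/3, 40/3) → P = 100
  (11/3, 4/3) → P = 28

The binding constraints are -a + 2b = 5 and 6a - 9b = 10.
Solving simultaneously gives a = 65/3, b = 40/3.

a = 65/3, b = 40/3, maximum P = 100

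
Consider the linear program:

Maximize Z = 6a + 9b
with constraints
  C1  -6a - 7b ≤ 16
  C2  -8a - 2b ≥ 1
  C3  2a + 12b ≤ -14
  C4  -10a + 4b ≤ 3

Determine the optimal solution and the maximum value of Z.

a = 4/23, b = -55/46, maximum Z = -447/46

Vertices and Z = 6a + 9b:
  (25/44, -61/22) → Z = -237/11
  (-85/94, -71/47) → Z = -894/47
  (4/23, -55/46) → Z = -447/46
  (-23/32, -67/64) → Z = -879/64

The binding constraints are -8a - 2b = 1 and 2a + 12b = -14.
Solving simultaneously gives a = 4/23, b = -55/46.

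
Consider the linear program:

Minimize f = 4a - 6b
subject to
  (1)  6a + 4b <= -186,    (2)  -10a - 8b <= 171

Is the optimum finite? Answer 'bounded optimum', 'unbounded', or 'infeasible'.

From the feasible point (-201/2, 417/4), moving in the direction (-4, 6) keeps every constraint satisfied while f decreases without bound.

unbounded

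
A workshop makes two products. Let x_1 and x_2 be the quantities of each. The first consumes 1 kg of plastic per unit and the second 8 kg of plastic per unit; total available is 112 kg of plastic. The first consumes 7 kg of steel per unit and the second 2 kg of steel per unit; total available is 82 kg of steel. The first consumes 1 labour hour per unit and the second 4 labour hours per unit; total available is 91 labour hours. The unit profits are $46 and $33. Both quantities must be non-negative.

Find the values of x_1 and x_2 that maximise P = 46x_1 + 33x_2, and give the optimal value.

Feasible corners and P = 46x_1 + 33x_2:
  (0, 0) → P = 0
  (0, 14) → P = 462
  (82/7, 0) → P = 3772/7
  (8, 13) → P = 797

x_1 = 8, x_2 = 13, maximum P = 797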